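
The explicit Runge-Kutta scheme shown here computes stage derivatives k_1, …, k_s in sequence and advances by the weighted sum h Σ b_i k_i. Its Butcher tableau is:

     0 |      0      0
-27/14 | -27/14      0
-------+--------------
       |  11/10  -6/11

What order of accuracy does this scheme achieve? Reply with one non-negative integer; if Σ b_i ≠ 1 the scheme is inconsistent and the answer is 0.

0

b = (11/10, -6/11)
c = (0, -27/14)
Σ b_i: 11/10·1 + (-6/11)·1 = 61/110 ≠ 1 ⇒ order 0.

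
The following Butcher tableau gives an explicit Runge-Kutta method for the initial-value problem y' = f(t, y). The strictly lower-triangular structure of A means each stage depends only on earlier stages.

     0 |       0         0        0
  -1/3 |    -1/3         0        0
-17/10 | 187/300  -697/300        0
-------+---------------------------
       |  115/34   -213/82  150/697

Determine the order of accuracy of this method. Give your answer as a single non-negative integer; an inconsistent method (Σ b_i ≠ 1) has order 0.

3

b = (115/34, -213/82, 150/697)
c = (0, -1/3, -17/10)
Ac = (0, 0, 697/900)
Σ b_i: 115/34·1 + (-213/82)·1 + 150/697·1 = 1 ✓
b·c: (-213/82)·(-1/3) + 150/697·(-17/10) = 1/2 ✓
b·c²: (-213/82)·1/9 + 150/697·289/100 = 1/3 ✓
b·Ac: 150/697·697/900 = 1/6 ✓; 3 stages ⇒ order 3.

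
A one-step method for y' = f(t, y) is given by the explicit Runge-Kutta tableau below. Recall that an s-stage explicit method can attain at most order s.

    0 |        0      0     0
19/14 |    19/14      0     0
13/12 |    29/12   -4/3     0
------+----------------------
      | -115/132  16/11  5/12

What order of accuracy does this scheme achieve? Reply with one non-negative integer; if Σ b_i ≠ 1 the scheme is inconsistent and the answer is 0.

b = (-115/132, 16/11, 5/12)
c = (0, 19/14, 13/12)
Ac = (0, 0, -38/21)
Σ b_i: (-115/132)·1 + 16/11·1 + 5/12·1 = 1 ✓
b·c: 16/11·19/14 + 5/12·13/12 = 26893/11088 ≠ 1/2 ⇒ order 1.

1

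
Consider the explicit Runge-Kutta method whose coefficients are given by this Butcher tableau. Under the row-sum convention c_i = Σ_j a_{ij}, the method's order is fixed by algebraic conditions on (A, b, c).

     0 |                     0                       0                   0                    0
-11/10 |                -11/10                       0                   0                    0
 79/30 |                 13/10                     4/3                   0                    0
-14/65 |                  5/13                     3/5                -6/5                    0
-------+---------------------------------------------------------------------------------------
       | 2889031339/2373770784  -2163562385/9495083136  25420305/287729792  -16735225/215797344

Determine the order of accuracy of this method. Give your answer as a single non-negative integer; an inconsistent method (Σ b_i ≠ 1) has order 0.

b = (2889031339/2373770784, -2163562385/9495083136, 25420305/287729792, -16735225/215797344)
c = (0, -11/10, 79/30, -14/65)
Ac = (0, 0, -22/15, -191/50)
Σ b_i: 2889031339/2373770784·1 + (-2163562385/9495083136)·1 + 25420305/287729792·1 + (-16735225/215797344)·1 = 1 ✓
b·c: (-2163562385/9495083136)·(-11/10) + 25420305/287729792·79/30 + (-16735225/215797344)·(-14/65) = 1/2 ✓
b·c²: (-2163562385/9495083136)·121/100 + 25420305/287729792·6241/900 + (-16735225/215797344)·196/4225 = 1/3 ✓
b·Ac: 25420305/287729792·(-22/15) + (-16735225/215797344)·(-191/50) = 1/6 ✓
b·c³: (-2163562385/9495083136)·(-1331/1000) + 25420305/287729792·493039/27000 + (-16735225/215797344)·(-2744/274625) = 115261566791/60114974400 ≠ 1/4 ⇒ order 3.
b·(c∘Ac): 25420305/287729792·(-869/225) + (-16735225/215797344)·1337/1625 = -582689189/1438648960 ≠ 1/8
b·Ac²: 25420305/287729792·121/75 + (-16735225/215797344)·(-11393/1500) = 2114306/2890143 ≠ 1/12
b·A²c: (-16735225/215797344)·44/25 = -7363499/53949336 ≠ 1/24

3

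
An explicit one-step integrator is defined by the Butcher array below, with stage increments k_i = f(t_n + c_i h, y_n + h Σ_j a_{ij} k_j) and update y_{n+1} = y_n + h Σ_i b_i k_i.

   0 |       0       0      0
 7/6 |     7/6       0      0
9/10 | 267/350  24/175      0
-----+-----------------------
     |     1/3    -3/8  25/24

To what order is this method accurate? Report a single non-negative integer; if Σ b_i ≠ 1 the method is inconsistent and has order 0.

3

b = (1/3, -3/8, 25/24)
c = (0, 7/6, 9/10)
Ac = (0, 0, 4/25)
Σ b_i: 1/3·1 + (-3/8)·1 + 25/24·1 = 1 ✓
b·c: (-3/8)·7/6 + 25/24·9/10 = 1/2 ✓
b·c²: (-3/8)·49/36 + 25/24·81/100 = 1/3 ✓
b·Ac: 25/24·4/25 = 1/6 ✓; 3 stages ⇒ order 3.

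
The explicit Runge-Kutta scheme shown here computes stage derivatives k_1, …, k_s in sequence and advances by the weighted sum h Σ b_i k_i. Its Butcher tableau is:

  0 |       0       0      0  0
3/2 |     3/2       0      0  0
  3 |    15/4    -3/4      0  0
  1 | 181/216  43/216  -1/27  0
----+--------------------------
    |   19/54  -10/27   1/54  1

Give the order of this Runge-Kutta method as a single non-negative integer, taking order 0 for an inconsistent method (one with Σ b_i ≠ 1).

b = (19/54, -10/27, 1/54, 1)
c = (0, 3/2, 3, 1)
Ac = (0, 0, -9/8, 3/16)
Σ b_i: 19/54·1 + (-10/27)·1 + 1/54·1 + 1·1 = 1 ✓
b·c: (-10/27)·3/2 + 1/54·3 + 1·1 = 1/2 ✓
b·c²: (-10/27)·9/4 + 1/54·9 + 1·1 = 1/3 ✓
b·Ac: 1/54·(-9/8) + 1·3/16 = 1/6 ✓
b·c³: (-10/27)·27/8 + 1/54·27 + 1·1 = 1/4 ✓
b·(c∘Ac): 1/54·(-27/8) + 1·3/16 = 1/8 ✓
b·Ac²: 1/54·(-27/16) + 1·11/96 = 1/12 ✓
b·A²c: 1·1/24 = 1/24 ✓; 4 stages ⇒ order 4.

4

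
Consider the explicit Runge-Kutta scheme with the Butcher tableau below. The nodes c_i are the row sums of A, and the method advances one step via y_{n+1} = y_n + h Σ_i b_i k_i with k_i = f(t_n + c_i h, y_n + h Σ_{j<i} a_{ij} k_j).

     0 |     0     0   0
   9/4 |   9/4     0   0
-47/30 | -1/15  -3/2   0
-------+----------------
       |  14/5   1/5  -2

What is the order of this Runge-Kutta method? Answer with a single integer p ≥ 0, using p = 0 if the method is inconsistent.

1

b = (14/5, 1/5, -2)
c = (0, 9/4, -47/30)
Ac = (0, 0, -27/8)
Σ b_i: 14/5·1 + 1/5·1 + (-2)·1 = 1 ✓
b·c: 1/5·9/4 + (-2)·(-47/30) = 43/12 ≠ 1/2 ⇒ order 1.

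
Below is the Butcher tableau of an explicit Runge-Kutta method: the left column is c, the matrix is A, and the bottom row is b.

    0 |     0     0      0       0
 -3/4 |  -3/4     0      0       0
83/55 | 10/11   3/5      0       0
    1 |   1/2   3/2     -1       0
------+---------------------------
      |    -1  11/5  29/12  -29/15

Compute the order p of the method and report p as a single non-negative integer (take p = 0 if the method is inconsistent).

b = (-1, 11/5, 29/12, -29/15)
c = (0, -3/4, 83/55, 1)
Ac = (0, 0, -9/20, -1159/440)
Σ b_i: (-1)·1 + 11/5·1 + 29/12·1 + (-29/15)·1 = 101/60 ≠ 1 ⇒ order 0.

0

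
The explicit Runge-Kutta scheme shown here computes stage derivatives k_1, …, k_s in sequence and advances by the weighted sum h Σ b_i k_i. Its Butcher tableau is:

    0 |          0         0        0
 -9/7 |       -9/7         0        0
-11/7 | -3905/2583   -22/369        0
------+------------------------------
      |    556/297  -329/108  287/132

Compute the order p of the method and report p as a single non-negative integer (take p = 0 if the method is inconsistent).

3

b = (556/297, -329/108, 287/132)
c = (0, -9/7, -11/7)
Ac = (0, 0, 22/287)
Σ b_i: 556/297·1 + (-329/108)·1 + 287/132·1 = 1 ✓
b·c: (-329/108)·(-9/7) + 287/132·(-11/7) = 1/2 ✓
b·c²: (-329/108)·81/49 + 287/132·121/49 = 1/3 ✓
b·Ac: 287/132·22/287 = 1/6 ✓; 3 stages ⇒ order 3.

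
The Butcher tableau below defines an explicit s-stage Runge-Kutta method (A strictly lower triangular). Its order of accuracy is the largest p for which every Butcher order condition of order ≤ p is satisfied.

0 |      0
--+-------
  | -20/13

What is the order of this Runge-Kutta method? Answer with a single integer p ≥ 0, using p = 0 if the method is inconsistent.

b = (-20/13)
c = (0)
Σ b_i: (-20/13)·1 = -20/13 ≠ 1 ⇒ order 0.

0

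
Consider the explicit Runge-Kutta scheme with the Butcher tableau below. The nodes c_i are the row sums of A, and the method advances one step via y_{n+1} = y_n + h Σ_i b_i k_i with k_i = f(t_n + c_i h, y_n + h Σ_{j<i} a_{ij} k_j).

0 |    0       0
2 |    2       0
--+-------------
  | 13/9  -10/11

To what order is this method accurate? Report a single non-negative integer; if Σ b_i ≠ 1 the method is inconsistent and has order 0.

b = (13/9, -10/11)
c = (0, 2)
Σ b_i: 13/9·1 + (-10/11)·1 = 53/99 ≠ 1 ⇒ order 0.

0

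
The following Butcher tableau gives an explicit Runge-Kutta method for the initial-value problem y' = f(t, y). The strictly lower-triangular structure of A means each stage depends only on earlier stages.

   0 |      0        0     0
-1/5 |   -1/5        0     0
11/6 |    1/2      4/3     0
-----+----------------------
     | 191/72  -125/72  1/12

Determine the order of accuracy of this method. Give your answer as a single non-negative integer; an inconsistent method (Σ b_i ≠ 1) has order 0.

b = (191/72, -125/72, 1/12)
c = (0, -1/5, 11/6)
Ac = (0, 0, -4/15)
Σ b_i: 191/72·1 + (-125/72)·1 + 1/12·1 = 1 ✓
b·c: (-125/72)·(-1/5) + 1/12·11/6 = 1/2 ✓
b·c²: (-125/72)·1/25 + 1/12·121/36 = 91/432 ≠ 1/3 ⇒ order 2.
b·Ac: 1/12·(-4/15) = -1/45 ≠ 1/6

2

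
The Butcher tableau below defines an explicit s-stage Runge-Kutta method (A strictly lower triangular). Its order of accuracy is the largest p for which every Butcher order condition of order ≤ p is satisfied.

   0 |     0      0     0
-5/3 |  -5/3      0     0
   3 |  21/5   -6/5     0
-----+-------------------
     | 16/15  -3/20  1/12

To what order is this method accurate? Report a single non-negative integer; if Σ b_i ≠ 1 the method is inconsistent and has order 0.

3

b = (16/15, -3/20, 1/12)
c = (0, -5/3, 3)
Ac = (0, 0, 2)
Σ b_i: 16/15·1 + (-3/20)·1 + 1/12·1 = 1 ✓
b·c: (-3/20)·(-5/3) + 1/12·3 = 1/2 ✓
b·c²: (-3/20)·25/9 + 1/12·9 = 1/3 ✓
b·Ac: 1/12·2 = 1/6 ✓; 3 stages ⇒ order 3.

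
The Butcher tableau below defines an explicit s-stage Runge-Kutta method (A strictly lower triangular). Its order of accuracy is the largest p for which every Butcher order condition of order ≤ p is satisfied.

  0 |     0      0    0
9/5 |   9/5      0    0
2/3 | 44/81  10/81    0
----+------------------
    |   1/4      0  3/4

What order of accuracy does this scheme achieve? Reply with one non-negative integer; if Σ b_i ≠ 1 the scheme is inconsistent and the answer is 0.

b = (1/4, 0, 3/4)
c = (0, 9/5, 2/3)
Ac = (0, 0, 2/9)
Σ b_i: 1/4·1 + 3/4·1 = 1 ✓
b·c: 3/4·2/3 = 1/2 ✓
b·c²: 3/4·4/9 = 1/3 ✓
b·Ac: 3/4·2/9 = 1/6 ✓; 3 stages ⇒ order 3.

3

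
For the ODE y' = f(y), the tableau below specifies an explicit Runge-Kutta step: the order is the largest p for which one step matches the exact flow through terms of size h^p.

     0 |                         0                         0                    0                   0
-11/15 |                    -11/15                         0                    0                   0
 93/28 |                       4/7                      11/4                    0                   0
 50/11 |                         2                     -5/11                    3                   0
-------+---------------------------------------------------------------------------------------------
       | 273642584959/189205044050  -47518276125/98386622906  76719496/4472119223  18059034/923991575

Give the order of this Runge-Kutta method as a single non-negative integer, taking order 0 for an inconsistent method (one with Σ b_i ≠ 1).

b = (273642584959/189205044050, -47518276125/98386622906, 76719496/4472119223, 18059034/923991575)
c = (0, -11/15, 93/28, 50/11)
Ac = (0, 0, -121/60, 865/84)
Σ b_i: 273642584959/189205044050·1 + (-47518276125/98386622906)·1 + 76719496/4472119223·1 + 18059034/923991575·1 = 1 ✓
b·c: (-47518276125/98386622906)·(-11/15) + 76719496/4472119223·93/28 + 18059034/923991575·50/11 = 1/2 ✓
b·c²: (-47518276125/98386622906)·121/225 + 76719496/4472119223·8649/784 + 18059034/923991575·2500/121 = 1/3 ✓
b·Ac: 76719496/4472119223·(-121/60) + 18059034/923991575·865/84 = 1/6 ✓
b·c³: (-47518276125/98386622906)·(-1331/3375) + 76719496/4472119223·804357/21952 + 18059034/923991575·125000/1331 = 723253674193/272455263432 ≠ 1/4 ⇒ order 3.
b·(c∘Ac): 76719496/4472119223·(-3751/560) + 18059034/923991575·21625/462 = 250164163/312735610 ≠ 1/8
b·Ac²: 76719496/4472119223·1331/900 + 18059034/923991575·1158991/35280 = 119545571657/179112213000 ≠ 1/12
b·A²c: 18059034/923991575·(-121/20) = -1092571557/9239915750 ≠ 1/24

3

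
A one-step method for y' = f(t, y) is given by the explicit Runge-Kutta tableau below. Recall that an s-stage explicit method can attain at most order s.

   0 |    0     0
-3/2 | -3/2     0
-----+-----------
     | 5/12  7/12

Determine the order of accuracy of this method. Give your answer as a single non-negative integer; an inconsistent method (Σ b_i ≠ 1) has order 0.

1

b = (5/12, 7/12)
c = (0, -3/2)
Σ b_i: 5/12·1 + 7/12·1 = 1 ✓
b·c: 7/12·(-3/2) = -7/8 ≠ 1/2 ⇒ order 1.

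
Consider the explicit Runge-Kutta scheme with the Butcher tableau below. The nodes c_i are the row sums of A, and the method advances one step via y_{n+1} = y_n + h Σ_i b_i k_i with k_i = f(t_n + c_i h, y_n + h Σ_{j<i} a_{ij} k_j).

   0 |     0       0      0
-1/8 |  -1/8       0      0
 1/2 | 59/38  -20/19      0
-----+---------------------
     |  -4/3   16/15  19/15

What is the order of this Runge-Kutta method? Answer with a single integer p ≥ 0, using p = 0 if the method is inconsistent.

3

b = (-4/3, 16/15, 19/15)
c = (0, -1/8, 1/2)
Ac = (0, 0, 5/38)
Σ b_i: (-4/3)·1 + 16/15·1 + 19/15·1 = 1 ✓
b·c: 16/15·(-1/8) + 19/15·1/2 = 1/2 ✓
b·c²: 16/15·1/64 + 19/15·1/4 = 1/3 ✓
b·Ac: 19/15·5/38 = 1/6 ✓; 3 stages ⇒ order 3.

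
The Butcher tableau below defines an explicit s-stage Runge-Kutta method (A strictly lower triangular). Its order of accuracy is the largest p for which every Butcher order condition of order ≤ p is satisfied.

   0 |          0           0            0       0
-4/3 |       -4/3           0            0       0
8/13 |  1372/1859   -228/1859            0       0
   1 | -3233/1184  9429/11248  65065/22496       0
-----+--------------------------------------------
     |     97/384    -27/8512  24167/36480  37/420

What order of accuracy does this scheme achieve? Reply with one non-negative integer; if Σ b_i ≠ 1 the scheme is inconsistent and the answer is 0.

4

b = (97/384, -27/8512, 24167/36480, 37/420)
c = (0, -4/3, 8/13, 1)
Ac = (0, 0, 304/1859, 49/74)
Σ b_i: 97/384·1 + (-27/8512)·1 + 24167/36480·1 + 37/420·1 = 1 ✓
b·c: (-27/8512)·(-4/3) + 24167/36480·8/13 + 37/420·1 = 1/2 ✓
b·c²: (-27/8512)·16/9 + 24167/36480·64/169 + 37/420·1 = 1/3 ✓
b·Ac: 24167/36480·304/1859 + 37/420·49/74 = 1/6 ✓
b·c³: (-27/8512)·(-64/27) + 24167/36480·512/2197 + 37/420·1 = 1/4 ✓
b·(c∘Ac): 24167/36480·2432/24167 + 37/420·49/74 = 1/8 ✓
b·Ac²: 24167/36480·(-1216/5577) + 37/420·287/111 = 1/12 ✓
b·A²c: 37/420·35/74 = 1/24 ✓; 4 stages ⇒ order 4.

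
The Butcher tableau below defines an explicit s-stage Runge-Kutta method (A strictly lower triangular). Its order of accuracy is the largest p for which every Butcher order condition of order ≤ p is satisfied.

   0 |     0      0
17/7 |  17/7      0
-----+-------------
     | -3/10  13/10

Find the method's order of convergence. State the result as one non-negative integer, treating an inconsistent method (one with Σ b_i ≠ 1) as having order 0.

b = (-3/10, 13/10)
c = (0, 17/7)
Σ b_i: (-3/10)·1 + 13/10·1 = 1 ✓
b·c: 13/10·17/7 = 221/70 ≠ 1/2 ⇒ order 1.

1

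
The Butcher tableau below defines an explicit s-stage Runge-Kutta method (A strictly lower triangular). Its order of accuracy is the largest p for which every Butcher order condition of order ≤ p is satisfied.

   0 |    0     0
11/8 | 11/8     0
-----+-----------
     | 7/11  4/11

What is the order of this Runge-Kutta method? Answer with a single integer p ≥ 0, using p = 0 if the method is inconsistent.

2

b = (7/11, 4/11)
c = (0, 11/8)
Σ b_i: 7/11·1 + 4/11·1 = 1 ✓
b·c: 4/11·11/8 = 1/2 ✓; 2 stages ⇒ order 2.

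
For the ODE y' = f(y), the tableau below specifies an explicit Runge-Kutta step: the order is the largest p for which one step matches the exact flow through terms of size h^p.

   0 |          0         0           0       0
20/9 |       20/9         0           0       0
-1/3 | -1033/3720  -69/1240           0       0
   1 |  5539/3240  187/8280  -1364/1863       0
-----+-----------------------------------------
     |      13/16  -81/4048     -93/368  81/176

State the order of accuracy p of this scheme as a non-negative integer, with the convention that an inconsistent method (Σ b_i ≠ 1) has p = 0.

b = (13/16, -81/4048, -93/368, 81/176)
c = (0, 20/9, -1/3, 1)
Ac = (0, 0, -23/186, 143/486)
Σ b_i: 13/16·1 + (-81/4048)·1 + (-93/368)·1 + 81/176·1 = 1 ✓
b·c: (-81/4048)·20/9 + (-93/368)·(-1/3) + 81/176·1 = 1/2 ✓
b·c²: (-81/4048)·400/81 + (-93/368)·1/9 + 81/176·1 = 1/3 ✓
b·Ac: (-93/368)·(-23/186) + 81/176·143/486 = 1/6 ✓
b·c³: (-81/4048)·8000/729 + (-93/368)·(-1/27) + 81/176·1 = 1/4 ✓
b·(c∘Ac): (-93/368)·23/558 + 81/176·143/486 = 1/8 ✓
b·Ac²: (-93/368)·(-230/837) + 81/176·22/729 = 1/12 ✓
b·A²c: 81/176·22/243 = 1/24 ✓; 4 stages ⇒ order 4.

4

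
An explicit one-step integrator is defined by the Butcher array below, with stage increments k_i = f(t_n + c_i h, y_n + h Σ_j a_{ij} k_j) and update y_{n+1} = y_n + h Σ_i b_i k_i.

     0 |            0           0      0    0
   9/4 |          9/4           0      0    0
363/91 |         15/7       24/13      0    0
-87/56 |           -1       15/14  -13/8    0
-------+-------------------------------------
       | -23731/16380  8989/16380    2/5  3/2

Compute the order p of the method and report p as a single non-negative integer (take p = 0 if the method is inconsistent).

b = (-23731/16380, 8989/16380, 2/5, 3/2)
c = (0, 9/4, 363/91, -87/56)
Ac = (0, 0, 54/13, -57/14)
Σ b_i: (-23731/16380)·1 + 8989/16380·1 + 2/5·1 + 3/2·1 = 1 ✓
b·c: 8989/16380·9/4 + 2/5·363/91 + 3/2·(-87/56) = 1/2 ✓
b·c²: 8989/16380·81/16 + 2/5·131769/8281 + 3/2·7569/3136 = 67644261/5299840 ≠ 1/3 ⇒ order 2.
b·Ac: 2/5·54/13 + 3/2·(-57/14) = -8091/1820 ≠ 1/6

2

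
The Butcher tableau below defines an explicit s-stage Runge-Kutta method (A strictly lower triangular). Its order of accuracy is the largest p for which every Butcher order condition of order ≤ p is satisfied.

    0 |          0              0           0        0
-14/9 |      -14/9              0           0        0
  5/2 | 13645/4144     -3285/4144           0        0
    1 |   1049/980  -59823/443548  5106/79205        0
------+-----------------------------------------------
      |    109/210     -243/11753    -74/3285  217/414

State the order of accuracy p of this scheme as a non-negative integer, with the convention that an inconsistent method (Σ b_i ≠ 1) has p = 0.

b = (109/210, -243/11753, -74/3285, 217/414)
c = (0, -14/9, 5/2, 1)
Ac = (0, 0, 365/296, 23/62)
Σ b_i: 109/210·1 + (-243/11753)·1 + (-74/3285)·1 + 217/414·1 = 1 ✓
b·c: (-243/11753)·(-14/9) + (-74/3285)·5/2 + 217/414·1 = 1/2 ✓
b·c²: (-243/11753)·196/81 + (-74/3285)·25/4 + 217/414·1 = 1/3 ✓
b·Ac: (-74/3285)·365/296 + 217/414·23/62 = 1/6 ✓
b·c³: (-243/11753)·(-2744/729) + (-74/3285)·125/8 + 217/414·1 = 1/4 ✓
b·(c∘Ac): (-74/3285)·1825/592 + 217/414·23/62 = 1/8 ✓
b·Ac²: (-74/3285)·(-2555/1332) + 217/414·299/3906 = 1/12 ✓
b·A²c: 217/414·69/868 = 1/24 ✓; 4 stages ⇒ order 4.

4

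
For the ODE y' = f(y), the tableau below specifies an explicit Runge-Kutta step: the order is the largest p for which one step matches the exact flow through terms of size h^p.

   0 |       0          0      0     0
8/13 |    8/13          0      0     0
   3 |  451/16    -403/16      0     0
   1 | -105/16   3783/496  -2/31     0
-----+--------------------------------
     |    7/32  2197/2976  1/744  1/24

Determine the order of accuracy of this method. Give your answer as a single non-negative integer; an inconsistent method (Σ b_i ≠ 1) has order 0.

b = (7/32, 2197/2976, 1/744, 1/24)
c = (0, 8/13, 3, 1)
Ac = (0, 0, -31/2, 9/2)
Σ b_i: 7/32·1 + 2197/2976·1 + 1/744·1 + 1/24·1 = 1 ✓
b·c: 2197/2976·8/13 + 1/744·3 + 1/24·1 = 1/2 ✓
b·c²: 2197/2976·64/169 + 1/744·9 + 1/24·1 = 1/3 ✓
b·Ac: 1/744·(-31/2) + 1/24·9/2 = 1/6 ✓
b·c³: 2197/2976·512/2197 + 1/744·27 + 1/24·1 = 1/4 ✓
b·(c∘Ac): 1/744·(-93/2) + 1/24·9/2 = 1/8 ✓
b·Ac²: 1/744·(-124/13) + 1/24·30/13 = 1/12 ✓
b·A²c: 1/24·1 = 1/24 ✓; 4 stages ⇒ order 4.

4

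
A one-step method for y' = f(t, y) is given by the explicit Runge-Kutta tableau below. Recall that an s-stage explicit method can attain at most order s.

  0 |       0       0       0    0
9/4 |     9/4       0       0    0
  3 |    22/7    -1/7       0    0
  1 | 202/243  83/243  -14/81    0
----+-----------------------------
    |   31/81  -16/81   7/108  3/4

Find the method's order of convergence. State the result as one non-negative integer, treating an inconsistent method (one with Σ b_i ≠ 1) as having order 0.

4

b = (31/81, -16/81, 7/108, 3/4)
c = (0, 9/4, 3, 1)
Ac = (0, 0, -9/28, 1/4)
Σ b_i: 31/81·1 + (-16/81)·1 + 7/108·1 + 3/4·1 = 1 ✓
b·c: (-16/81)·9/4 + 7/108·3 + 3/4·1 = 1/2 ✓
b·c²: (-16/81)·81/16 + 7/108·9 + 3/4·1 = 1/3 ✓
b·Ac: 7/108·(-9/28) + 3/4·1/4 = 1/6 ✓
b·c³: (-16/81)·729/64 + 7/108·27 + 3/4·1 = 1/4 ✓
b·(c∘Ac): 7/108·(-27/28) + 3/4·1/4 = 1/8 ✓
b·Ac²: 7/108·(-81/112) + 3/4·25/144 = 1/12 ✓
b·A²c: 3/4·1/18 = 1/24 ✓; 4 stages ⇒ order 4.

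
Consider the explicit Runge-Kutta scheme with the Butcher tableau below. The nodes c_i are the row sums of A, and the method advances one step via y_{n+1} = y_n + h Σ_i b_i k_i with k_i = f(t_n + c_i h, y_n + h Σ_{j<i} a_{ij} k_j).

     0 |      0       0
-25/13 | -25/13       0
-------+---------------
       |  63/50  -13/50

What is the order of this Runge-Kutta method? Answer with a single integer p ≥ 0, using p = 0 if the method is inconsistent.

b = (63/50, -13/50)
c = (0, -25/13)
Σ b_i: 63/50·1 + (-13/50)·1 = 1 ✓
b·c: (-13/50)·(-25/13) = 1/2 ✓; 2 stages ⇒ order 2.

2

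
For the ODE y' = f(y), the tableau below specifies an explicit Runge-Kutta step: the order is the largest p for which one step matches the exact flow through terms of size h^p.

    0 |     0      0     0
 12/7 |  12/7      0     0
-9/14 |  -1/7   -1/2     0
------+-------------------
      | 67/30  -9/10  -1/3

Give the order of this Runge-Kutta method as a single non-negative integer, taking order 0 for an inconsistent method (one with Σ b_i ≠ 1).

1

b = (67/30, -9/10, -1/3)
c = (0, 12/7, -9/14)
Ac = (0, 0, -6/7)
Σ b_i: 67/30·1 + (-9/10)·1 + (-1/3)·1 = 1 ✓
b·c: (-9/10)·12/7 + (-1/3)·(-9/14) = -93/70 ≠ 1/2 ⇒ order 1.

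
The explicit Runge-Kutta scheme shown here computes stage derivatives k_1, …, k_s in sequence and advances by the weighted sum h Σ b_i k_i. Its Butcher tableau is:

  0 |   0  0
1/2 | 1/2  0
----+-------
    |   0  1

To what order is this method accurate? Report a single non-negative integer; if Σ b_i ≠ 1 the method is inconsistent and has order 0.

2

b = (0, 1)
c = (0, 1/2)
Σ b_i: 1·1 = 1 ✓
b·c: 1·1/2 = 1/2 ✓; 2 stages ⇒ order 2.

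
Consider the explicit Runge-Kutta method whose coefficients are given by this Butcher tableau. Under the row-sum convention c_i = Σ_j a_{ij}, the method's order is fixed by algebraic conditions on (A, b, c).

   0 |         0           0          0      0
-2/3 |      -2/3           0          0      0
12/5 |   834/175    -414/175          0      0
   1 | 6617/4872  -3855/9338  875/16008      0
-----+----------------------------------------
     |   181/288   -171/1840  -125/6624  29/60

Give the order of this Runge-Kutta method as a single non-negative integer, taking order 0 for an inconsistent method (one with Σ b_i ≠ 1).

b = (181/288, -171/1840, -125/6624, 29/60)
c = (0, -2/3, 12/5, 1)
Ac = (0, 0, 276/175, 165/406)
Σ b_i: 181/288·1 + (-171/1840)·1 + (-125/6624)·1 + 29/60·1 = 1 ✓
b·c: (-171/1840)·(-2/3) + (-125/6624)·12/5 + 29/60·1 = 1/2 ✓
b·c²: (-171/1840)·4/9 + (-125/6624)·144/25 + 29/60·1 = 1/3 ✓
b·Ac: (-125/6624)·276/175 + 29/60·165/406 = 1/6 ✓
b·c³: (-171/1840)·(-8/27) + (-125/6624)·1728/125 + 29/60·1 = 1/4 ✓
b·(c∘Ac): (-125/6624)·3312/875 + 29/60·165/406 = 1/8 ✓
b·Ac²: (-125/6624)·(-184/175) + 29/60·80/609 = 1/12 ✓
b·A²c: 29/60·5/58 = 1/24 ✓; 4 stages ⇒ order 4.

4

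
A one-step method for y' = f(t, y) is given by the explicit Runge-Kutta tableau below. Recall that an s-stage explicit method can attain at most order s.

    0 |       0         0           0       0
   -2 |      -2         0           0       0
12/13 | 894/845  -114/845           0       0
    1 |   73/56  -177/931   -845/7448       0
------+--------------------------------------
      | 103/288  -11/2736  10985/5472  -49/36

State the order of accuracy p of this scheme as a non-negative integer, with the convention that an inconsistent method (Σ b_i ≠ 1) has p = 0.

4

b = (103/288, -11/2736, 10985/5472, -49/36)
c = (0, -2, 12/13, 1)
Ac = (0, 0, 228/845, 27/98)
Σ b_i: 103/288·1 + (-11/2736)·1 + 10985/5472·1 + (-49/36)·1 = 1 ✓
b·c: (-11/2736)·(-2) + 10985/5472·12/13 + (-49/36)·1 = 1/2 ✓
b·c²: (-11/2736)·4 + 10985/5472·144/169 + (-49/36)·1 = 1/3 ✓
b·Ac: 10985/5472·228/845 + (-49/36)·27/98 = 1/6 ✓
b·c³: (-11/2736)·(-8) + 10985/5472·1728/2197 + (-49/36)·1 = 1/4 ✓
b·(c∘Ac): 10985/5472·2736/10985 + (-49/36)·27/98 = 1/8 ✓
b·Ac²: 10985/5472·(-456/845) + (-49/36)·(-6/7) = 1/12 ✓
b·A²c: (-49/36)·(-3/98) = 1/24 ✓; 4 stages ⇒ order 4.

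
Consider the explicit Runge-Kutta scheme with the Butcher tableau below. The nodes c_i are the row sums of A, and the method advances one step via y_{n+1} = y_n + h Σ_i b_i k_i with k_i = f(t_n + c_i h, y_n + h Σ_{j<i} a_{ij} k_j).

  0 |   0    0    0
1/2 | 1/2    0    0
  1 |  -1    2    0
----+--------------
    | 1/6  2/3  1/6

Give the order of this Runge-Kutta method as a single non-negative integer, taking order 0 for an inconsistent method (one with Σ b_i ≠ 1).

3

b = (1/6, 2/3, 1/6)
c = (0, 1/2, 1)
Ac = (0, 0, 1)
Σ b_i: 1/6·1 + 2/3·1 + 1/6·1 = 1 ✓
b·c: 2/3·1/2 + 1/6·1 = 1/2 ✓
b·c²: 2/3·1/4 + 1/6·1 = 1/3 ✓
b·Ac: 1/6·1 = 1/6 ✓; 3 stages ⇒ order 3.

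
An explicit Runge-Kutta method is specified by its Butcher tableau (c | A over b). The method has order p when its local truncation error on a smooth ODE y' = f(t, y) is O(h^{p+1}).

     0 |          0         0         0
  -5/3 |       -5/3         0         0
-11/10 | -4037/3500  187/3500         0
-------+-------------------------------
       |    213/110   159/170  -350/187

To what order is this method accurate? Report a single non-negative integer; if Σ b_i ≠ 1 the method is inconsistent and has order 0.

3

b = (213/110, 159/170, -350/187)
c = (0, -5/3, -11/10)
Ac = (0, 0, -187/2100)
Σ b_i: 213/110·1 + 159/170·1 + (-350/187)·1 = 1 ✓
b·c: 159/170·(-5/3) + (-350/187)·(-11/10) = 1/2 ✓
b·c²: 159/170·25/9 + (-350/187)·121/100 = 1/3 ✓
b·Ac: (-350/187)·(-187/2100) = 1/6 ✓; 3 stages ⇒ order 3.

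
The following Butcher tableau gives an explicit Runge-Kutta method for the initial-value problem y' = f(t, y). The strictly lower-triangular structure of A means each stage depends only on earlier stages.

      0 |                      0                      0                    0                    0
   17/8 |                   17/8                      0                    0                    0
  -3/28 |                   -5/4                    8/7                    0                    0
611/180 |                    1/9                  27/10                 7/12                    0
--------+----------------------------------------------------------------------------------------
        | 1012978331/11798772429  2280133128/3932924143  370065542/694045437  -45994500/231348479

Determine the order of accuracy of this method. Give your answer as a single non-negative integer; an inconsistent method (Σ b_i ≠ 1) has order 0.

3

b = (1012978331/11798772429, 2280133128/3932924143, 370065542/694045437, -45994500/231348479)
c = (0, 17/8, -3/28, 611/180)
Ac = (0, 0, 17/7, 227/40)
Σ b_i: 1012978331/11798772429·1 + 2280133128/3932924143·1 + 370065542/694045437·1 + (-45994500/231348479)·1 = 1 ✓
b·c: 2280133128/3932924143·17/8 + 370065542/694045437·(-3/28) + (-45994500/231348479)·611/180 = 1/2 ✓
b·c²: 2280133128/3932924143·289/64 + 370065542/694045437·9/784 + (-45994500/231348479)·373321/32400 = 1/3 ✓
b·Ac: 370065542/694045437·17/7 + (-45994500/231348479)·227/40 = 1/6 ✓
b·c³: 2280133128/3932924143·4913/512 + 370065542/694045437·(-27/21952) + (-45994500/231348479)·228099131/5832000 = -6193685975809/2798391201984 ≠ 1/4 ⇒ order 3.
b·(c∘Ac): 370065542/694045437·(-51/196) + (-45994500/231348479)·138697/7200 = -7344890357/1850787832 ≠ 1/8
b·Ac²: 370065542/694045437·289/56 + (-45994500/231348479)·54651/4480 = 50748953627/155466177888 ≠ 1/12
b·A²c: (-45994500/231348479)·17/12 = -65158875/231348479 ≠ 1/24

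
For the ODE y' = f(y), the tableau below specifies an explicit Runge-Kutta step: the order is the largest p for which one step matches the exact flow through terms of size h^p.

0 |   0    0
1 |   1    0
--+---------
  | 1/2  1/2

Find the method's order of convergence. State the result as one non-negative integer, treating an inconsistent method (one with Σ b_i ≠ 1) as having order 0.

b = (1/2, 1/2)
c = (0, 1)
Σ b_i: 1/2·1 + 1/2·1 = 1 ✓
b·c: 1/2·1 = 1/2 ✓; 2 stages ⇒ order 2.

2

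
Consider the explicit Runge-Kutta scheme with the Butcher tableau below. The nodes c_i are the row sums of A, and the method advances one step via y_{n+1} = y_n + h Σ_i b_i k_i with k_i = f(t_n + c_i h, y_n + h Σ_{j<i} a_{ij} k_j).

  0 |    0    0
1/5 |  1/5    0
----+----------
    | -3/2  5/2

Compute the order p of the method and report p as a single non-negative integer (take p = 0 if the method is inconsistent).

2

b = (-3/2, 5/2)
c = (0, 1/5)
Σ b_i: (-3/2)·1 + 5/2·1 = 1 ✓
b·c: 5/2·1/5 = 1/2 ✓; 2 stages ⇒ order 2.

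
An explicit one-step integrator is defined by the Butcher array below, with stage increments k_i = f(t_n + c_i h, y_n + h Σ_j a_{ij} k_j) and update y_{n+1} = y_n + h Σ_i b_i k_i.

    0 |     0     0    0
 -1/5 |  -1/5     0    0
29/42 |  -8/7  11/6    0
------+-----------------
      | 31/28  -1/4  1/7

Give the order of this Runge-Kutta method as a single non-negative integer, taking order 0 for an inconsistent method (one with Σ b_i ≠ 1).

b = (31/28, -1/4, 1/7)
c = (0, -1/5, 29/42)
Ac = (0, 0, -11/30)
Σ b_i: 31/28·1 + (-1/4)·1 + 1/7·1 = 1 ✓
b·c: (-1/4)·(-1/5) + 1/7·29/42 = 437/2940 ≠ 1/2 ⇒ order 1.

1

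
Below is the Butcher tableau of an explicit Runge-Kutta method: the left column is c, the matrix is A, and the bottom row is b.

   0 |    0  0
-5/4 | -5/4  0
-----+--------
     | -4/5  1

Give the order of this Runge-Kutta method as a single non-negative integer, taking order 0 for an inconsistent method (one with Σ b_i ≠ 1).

b = (-4/5, 1)
c = (0, -5/4)
Σ b_i: (-4/5)·1 + 1·1 = 1/5 ≠ 1 ⇒ order 0.

0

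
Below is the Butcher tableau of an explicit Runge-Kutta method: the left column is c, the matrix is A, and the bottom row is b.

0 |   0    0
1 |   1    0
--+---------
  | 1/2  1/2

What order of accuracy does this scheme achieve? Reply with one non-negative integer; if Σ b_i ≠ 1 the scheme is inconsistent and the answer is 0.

b = (1/2, 1/2)
c = (0, 1)
Σ b_i: 1/2·1 + 1/2·1 = 1 ✓
b·c: 1/2·1 = 1/2 ✓; 2 stages ⇒ order 2.

2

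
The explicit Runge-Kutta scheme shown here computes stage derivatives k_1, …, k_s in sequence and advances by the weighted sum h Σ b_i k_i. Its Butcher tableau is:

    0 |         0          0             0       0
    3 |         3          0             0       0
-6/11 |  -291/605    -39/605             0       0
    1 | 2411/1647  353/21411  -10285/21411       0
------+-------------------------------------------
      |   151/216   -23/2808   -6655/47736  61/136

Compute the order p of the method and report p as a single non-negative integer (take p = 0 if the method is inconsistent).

b = (151/216, -23/2808, -6655/47736, 61/136)
c = (0, 3, -6/11, 1)
Ac = (0, 0, -117/605, 19/61)
Σ b_i: 151/216·1 + (-23/2808)·1 + (-6655/47736)·1 + 61/136·1 = 1 ✓
b·c: (-23/2808)·3 + (-6655/47736)·(-6/11) + 61/136·1 = 1/2 ✓
b·c²: (-23/2808)·9 + (-6655/47736)·36/121 + 61/136·1 = 1/3 ✓
b·Ac: (-6655/47736)·(-117/605) + 61/136·19/61 = 1/6 ✓
b·c³: (-23/2808)·27 + (-6655/47736)·(-216/1331) + 61/136·1 = 1/4 ✓
b·(c∘Ac): (-6655/47736)·702/6655 + 61/136·19/61 = 1/8 ✓
b·Ac²: (-6655/47736)·(-351/605) + 61/136·1/183 = 1/12 ✓
b·A²c: 61/136·17/183 = 1/24 ✓; 4 stages ⇒ order 4.

4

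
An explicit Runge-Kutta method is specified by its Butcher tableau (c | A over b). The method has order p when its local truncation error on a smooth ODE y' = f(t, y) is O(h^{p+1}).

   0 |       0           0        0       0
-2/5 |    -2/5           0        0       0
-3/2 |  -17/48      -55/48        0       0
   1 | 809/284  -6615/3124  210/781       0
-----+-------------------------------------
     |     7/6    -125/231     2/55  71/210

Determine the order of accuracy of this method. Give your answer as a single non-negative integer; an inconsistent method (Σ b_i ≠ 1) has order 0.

b = (7/6, -125/231, 2/55, 71/210)
c = (0, -2/5, -3/2, 1)
Ac = (0, 0, 11/24, 63/142)
Σ b_i: 7/6·1 + (-125/231)·1 + 2/55·1 + 71/210·1 = 1 ✓
b·c: (-125/231)·(-2/5) + 2/55·(-3/2) + 71/210·1 = 1/2 ✓
b·c²: (-125/231)·4/25 + 2/55·9/4 + 71/210·1 = 1/3 ✓
b·Ac: 2/55·11/24 + 71/210·63/142 = 1/6 ✓
b·c³: (-125/231)·(-8/125) + 2/55·(-27/8) + 71/210·1 = 1/4 ✓
b·(c∘Ac): 2/55·(-11/16) + 71/210·63/142 = 1/8 ✓
b·Ac²: 2/55·(-11/60) + 71/210·189/710 = 1/12 ✓
b·A²c: 71/210·35/284 = 1/24 ✓; 4 stages ⇒ order 4.

4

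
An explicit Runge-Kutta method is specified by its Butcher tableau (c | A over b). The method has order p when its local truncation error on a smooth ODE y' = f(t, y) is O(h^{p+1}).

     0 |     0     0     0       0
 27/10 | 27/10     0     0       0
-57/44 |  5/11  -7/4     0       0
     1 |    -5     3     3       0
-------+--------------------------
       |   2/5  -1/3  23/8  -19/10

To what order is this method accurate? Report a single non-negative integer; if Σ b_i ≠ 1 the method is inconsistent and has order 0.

0

b = (2/5, -1/3, 23/8, -19/10)
c = (0, 27/10, -57/44, 1)
Ac = (0, 0, -189/40, 927/220)
Σ b_i: 2/5·1 + (-1/3)·1 + 23/8·1 + (-19/10)·1 = 25/24 ≠ 1 ⇒ order 0.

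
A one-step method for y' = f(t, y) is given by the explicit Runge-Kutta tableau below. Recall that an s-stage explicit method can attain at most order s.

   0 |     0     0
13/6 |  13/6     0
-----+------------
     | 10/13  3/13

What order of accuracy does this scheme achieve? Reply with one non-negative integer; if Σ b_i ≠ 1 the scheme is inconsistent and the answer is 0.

2

b = (10/13, 3/13)
c = (0, 13/6)
Σ b_i: 10/13·1 + 3/13·1 = 1 ✓
b·c: 3/13·13/6 = 1/2 ✓; 2 stages ⇒ order 2.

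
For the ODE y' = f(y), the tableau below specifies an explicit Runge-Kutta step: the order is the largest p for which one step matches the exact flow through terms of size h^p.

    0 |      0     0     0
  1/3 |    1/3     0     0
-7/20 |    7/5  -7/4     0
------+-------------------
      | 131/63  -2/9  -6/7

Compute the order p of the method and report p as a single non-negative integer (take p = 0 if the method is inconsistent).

1

b = (131/63, -2/9, -6/7)
c = (0, 1/3, -7/20)
Ac = (0, 0, -7/12)
Σ b_i: 131/63·1 + (-2/9)·1 + (-6/7)·1 = 1 ✓
b·c: (-2/9)·1/3 + (-6/7)·(-7/20) = 61/270 ≠ 1/2 ⇒ order 1.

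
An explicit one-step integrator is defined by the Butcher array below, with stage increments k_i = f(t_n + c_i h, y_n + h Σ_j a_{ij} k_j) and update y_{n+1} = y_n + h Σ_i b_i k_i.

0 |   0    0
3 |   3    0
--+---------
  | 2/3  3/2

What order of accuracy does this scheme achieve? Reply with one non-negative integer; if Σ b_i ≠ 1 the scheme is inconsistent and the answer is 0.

b = (2/3, 3/2)
c = (0, 3)
Σ b_i: 2/3·1 + 3/2·1 = 13/6 ≠ 1 ⇒ order 0.

0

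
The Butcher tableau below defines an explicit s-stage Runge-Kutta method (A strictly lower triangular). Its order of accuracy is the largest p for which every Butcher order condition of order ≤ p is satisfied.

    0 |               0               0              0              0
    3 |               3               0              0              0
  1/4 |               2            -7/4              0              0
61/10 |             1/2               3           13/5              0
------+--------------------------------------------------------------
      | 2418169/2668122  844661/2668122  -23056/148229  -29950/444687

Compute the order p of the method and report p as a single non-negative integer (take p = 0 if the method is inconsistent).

3

b = (2418169/2668122, 844661/2668122, -23056/148229, -29950/444687)
c = (0, 3, 1/4, 61/10)
Ac = (0, 0, -21/4, 193/20)
Σ b_i: 2418169/2668122·1 + 844661/2668122·1 + (-23056/148229)·1 + (-29950/444687)·1 = 1 ✓
b·c: 844661/2668122·3 + (-23056/148229)·1/4 + (-29950/444687)·61/10 = 1/2 ✓
b·c²: 844661/2668122·9 + (-23056/148229)·1/16 + (-29950/444687)·3721/100 = 1/3 ✓
b·Ac: (-23056/148229)·(-21/4) + (-29950/444687)·193/20 = 1/6 ✓
b·c³: 844661/2668122·27 + (-23056/148229)·1/64 + (-29950/444687)·226981/1000 = -14990936/2223435 ≠ 1/4 ⇒ order 3.
b·(c∘Ac): (-23056/148229)·(-21/16) + (-29950/444687)·11773/200 = -6688895/1778748 ≠ 1/8
b·Ac²: (-23056/148229)·(-63/4) + (-29950/444687)·2173/80 = 2207033/3557496 ≠ 1/12
b·A²c: (-29950/444687)·(-273/20) = 272545/296458 ≠ 1/24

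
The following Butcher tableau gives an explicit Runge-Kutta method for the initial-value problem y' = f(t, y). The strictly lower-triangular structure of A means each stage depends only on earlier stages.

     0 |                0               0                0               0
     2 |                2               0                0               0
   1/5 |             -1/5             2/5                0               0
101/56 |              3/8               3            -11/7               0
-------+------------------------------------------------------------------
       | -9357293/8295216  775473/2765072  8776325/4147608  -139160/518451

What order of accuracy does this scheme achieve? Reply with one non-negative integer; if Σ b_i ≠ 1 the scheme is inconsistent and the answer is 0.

b = (-9357293/8295216, 775473/2765072, 8776325/4147608, -139160/518451)
c = (0, 2, 1/5, 101/56)
Ac = (0, 0, 4/5, 199/35)
Σ b_i: (-9357293/8295216)·1 + 775473/2765072·1 + 8776325/4147608·1 + (-139160/518451)·1 = 1 ✓
b·c: 775473/2765072·2 + 8776325/4147608·1/5 + (-139160/518451)·101/56 = 1/2 ✓
b·c²: 775473/2765072·4 + 8776325/4147608·1/25 + (-139160/518451)·10201/3136 = 1/3 ✓
b·Ac: 8776325/4147608·4/5 + (-139160/518451)·199/35 = 1/6 ✓
b·c³: 775473/2765072·8 + 8776325/4147608·1/125 + (-139160/518451)·1030301/175616 = 265487991/387110080 ≠ 1/4 ⇒ order 3.
b·(c∘Ac): 8776325/4147608·4/25 + (-139160/518451)·20099/1960 = -834335/345634 ≠ 1/8
b·Ac²: 8776325/4147608·8/5 + (-139160/518451)·2089/175 = 470461/2592255 ≠ 1/12
b·A²c: (-139160/518451)·(-44/35) = 174944/518451 ≠ 1/24

3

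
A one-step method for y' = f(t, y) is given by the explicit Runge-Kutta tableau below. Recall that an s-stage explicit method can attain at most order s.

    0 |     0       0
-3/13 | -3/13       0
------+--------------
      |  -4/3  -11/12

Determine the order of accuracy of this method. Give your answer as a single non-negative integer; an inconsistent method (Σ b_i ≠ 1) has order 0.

0

b = (-4/3, -11/12)
c = (0, -3/13)
Σ b_i: (-4/3)·1 + (-11/12)·1 = -9/4 ≠ 1 ⇒ order 0.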